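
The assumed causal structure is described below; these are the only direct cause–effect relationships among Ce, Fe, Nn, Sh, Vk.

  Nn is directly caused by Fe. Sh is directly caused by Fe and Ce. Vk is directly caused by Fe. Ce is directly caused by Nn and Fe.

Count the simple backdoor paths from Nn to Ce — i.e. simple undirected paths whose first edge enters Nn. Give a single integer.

A backdoor path from Nn to Ce is any simple undirected path whose first edge points into Nn (i.e. leaves Nn via a parent).
Parents of Nn: {Fe}.
Enumerating:
  P1: Nn <- Fe -> Ce
  P2: Nn <- Fe -> Sh <- Ce
That exhausts the simple backdoor paths. Count: 2.

2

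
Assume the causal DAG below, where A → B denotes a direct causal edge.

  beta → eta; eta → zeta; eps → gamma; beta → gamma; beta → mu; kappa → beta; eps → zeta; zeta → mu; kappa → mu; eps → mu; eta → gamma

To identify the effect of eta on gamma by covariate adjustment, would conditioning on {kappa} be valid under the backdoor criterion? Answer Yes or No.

No

Backdoor paths from eta to gamma (paths whose first edge points into eta):
  P1: eta <- beta <- kappa -> mu <- eps -> gamma
  P2: eta <- beta <- kappa -> mu <- zeta <- eps -> gamma
  P3: eta <- beta -> mu <- eps -> gamma
  P4: eta <- beta -> mu <- zeta <- eps -> gamma
  P5: eta <- beta -> gamma
Condition 1 (no descendant of eta in the set): holds — descendants of eta are {gamma, mu, zeta}; none are in {kappa}.
Condition 2 (every backdoor path blocked by {kappa}):
  P1: blocked at fork node kappa ∈ conditioning set.
  P2: blocked at fork node kappa ∈ conditioning set.
  P3: blocked at collider mu (neither it nor any descendant is in the conditioning set).
  P4: blocked at collider mu (neither it nor any descendant is in the conditioning set).
  P5: open — no interior node is in the conditioning set.
{kappa} does not satisfy the backdoor criterion.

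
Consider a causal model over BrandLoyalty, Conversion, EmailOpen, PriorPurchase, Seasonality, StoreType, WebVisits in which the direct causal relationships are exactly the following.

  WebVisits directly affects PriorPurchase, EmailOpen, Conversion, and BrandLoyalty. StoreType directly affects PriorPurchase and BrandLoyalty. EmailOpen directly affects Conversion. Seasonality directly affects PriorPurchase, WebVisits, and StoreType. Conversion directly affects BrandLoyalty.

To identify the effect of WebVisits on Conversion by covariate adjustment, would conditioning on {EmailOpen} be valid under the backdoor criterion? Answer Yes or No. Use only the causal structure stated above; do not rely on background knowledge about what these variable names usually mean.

Backdoor paths from WebVisits to Conversion (paths whose first edge points into WebVisits):
  P1: WebVisits <- Seasonality -> StoreType -> BrandLoyalty <- Conversion
  P2: WebVisits <- Seasonality -> PriorPurchase <- StoreType -> BrandLoyalty <- Conversion
Condition 1 (no descendant of WebVisits in the set): FAILS — EmailOpen is a descendant of WebVisits.
Condition 2 (every backdoor path blocked by {EmailOpen}):
  P1: blocked at collider BrandLoyalty (neither it nor any descendant is in the conditioning set).
  P2: blocked at collider PriorPurchase (neither it nor any descendant is in the conditioning set).
{EmailOpen} does not satisfy the backdoor criterion.

No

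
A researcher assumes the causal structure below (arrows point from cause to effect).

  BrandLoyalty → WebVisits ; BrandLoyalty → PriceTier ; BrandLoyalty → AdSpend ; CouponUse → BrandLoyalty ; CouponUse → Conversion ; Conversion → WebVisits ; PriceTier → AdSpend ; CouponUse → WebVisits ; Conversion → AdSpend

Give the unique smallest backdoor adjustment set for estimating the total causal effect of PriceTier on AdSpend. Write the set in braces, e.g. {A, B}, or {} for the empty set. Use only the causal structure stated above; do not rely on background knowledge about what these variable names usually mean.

{BrandLoyalty}

Variables eligible for adjustment (non-descendants of PriceTier, excluding PriceTier and AdSpend): {BrandLoyalty, Conversion, CouponUse, WebVisits}.
Backdoor paths from PriceTier to AdSpend:
  P1: PriceTier <- BrandLoyalty <- CouponUse -> Conversion -> AdSpend
  P2: PriceTier <- BrandLoyalty <- CouponUse -> WebVisits <- Conversion -> AdSpend
  P3: PriceTier <- BrandLoyalty -> WebVisits <- CouponUse -> Conversion -> AdSpend
  P4: PriceTier <- BrandLoyalty -> WebVisits <- Conversion -> AdSpend
  P5: PriceTier <- BrandLoyalty -> AdSpend
The empty set is not sufficient: P1 (PriceTier <- BrandLoyalty <- CouponUse -> Conversion -> AdSpend) has no collider blocking it and no conditioned non-collider, so it is open.
Try {BrandLoyalty}:
  P1: blocked at chain node BrandLoyalty ∈ conditioning set.
  P2: blocked at chain node BrandLoyalty ∈ conditioning set.
  P3: blocked at fork node BrandLoyalty ∈ conditioning set.
  P4: blocked at fork node BrandLoyalty ∈ conditioning set.
  P5: blocked at fork node BrandLoyalty ∈ conditioning set.
{BrandLoyalty} contains no descendant of PriceTier and blocks every backdoor path.
No other singleton works — e.g. {CouponUse} leaves P5 open — so {BrandLoyalty} is the unique smallest valid adjustment set.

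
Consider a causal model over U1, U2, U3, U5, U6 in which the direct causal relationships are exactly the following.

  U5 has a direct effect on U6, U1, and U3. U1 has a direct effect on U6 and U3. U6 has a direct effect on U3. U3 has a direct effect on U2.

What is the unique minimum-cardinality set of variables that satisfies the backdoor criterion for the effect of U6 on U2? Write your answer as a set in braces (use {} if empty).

{U1, U5}

Variables eligible for adjustment (non-descendants of U6, excluding U6 and U2): {U1, U5}.
Backdoor paths from U6 to U2:
  P1: U6 <- U5 -> U1 -> U3 -> U2
  P2: U6 <- U5 -> U3 -> U2
  P3: U6 <- U1 <- U5 -> U3 -> U2
  P4: U6 <- U1 -> U3 -> U2
The empty set is not sufficient: P1 (U6 <- U5 -> U1 -> U3 -> U2) has no collider blocking it and no conditioned non-collider, so it is open.
Try {U1, U5}:
  P1: blocked at fork node U5 ∈ conditioning set.
  P2: blocked at fork node U5 ∈ conditioning set.
  P3: blocked at chain node U1 ∈ conditioning set.
  P4: blocked at fork node U1 ∈ conditioning set.
{U1, U5} contains no descendant of U6 and blocks every backdoor path.
Every element of {U1, U5} is needed (dropping U1 leaves P4 open; dropping U5 leaves P2 open), so no proper subset is valid.
Among all size-2 subsets of the eligible variables, only {U1, U5} blocks every backdoor path, so it is the unique smallest valid adjustment set.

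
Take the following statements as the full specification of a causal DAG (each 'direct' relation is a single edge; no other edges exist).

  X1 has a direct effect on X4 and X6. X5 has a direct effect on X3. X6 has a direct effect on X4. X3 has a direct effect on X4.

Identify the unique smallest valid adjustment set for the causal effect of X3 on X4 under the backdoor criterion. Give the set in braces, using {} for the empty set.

Variables eligible for adjustment (non-descendants of X3, excluding X3 and X4): {X1, X5, X6}.
Backdoor paths from X3 to X4:
  (none)
With no backdoor paths the empty set already satisfies the criterion, and it is trivially minimal.

{}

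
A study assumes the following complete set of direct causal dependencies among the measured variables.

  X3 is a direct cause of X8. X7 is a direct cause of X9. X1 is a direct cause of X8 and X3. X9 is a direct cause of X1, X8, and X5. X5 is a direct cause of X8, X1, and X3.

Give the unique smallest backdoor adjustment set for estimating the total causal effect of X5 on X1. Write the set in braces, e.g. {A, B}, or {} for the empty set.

Variables eligible for adjustment (non-descendants of X5, excluding X5 and X1): {X7, X9}.
Backdoor paths from X5 to X1:
  P1: X5 <- X9 -> X1
  P2: X5 <- X9 -> X8 <- X1
  P3: X5 <- X9 -> X8 <- X3 <- X1
The empty set is not sufficient: P1 (X5 <- X9 -> X1) has no collider blocking it and no conditioned non-collider, so it is open.
Try {X9}:
  P1: blocked at fork node X9 ∈ conditioning set.
  P2: blocked at fork node X9 ∈ conditioning set.
  P3: blocked at fork node X9 ∈ conditioning set.
{X9} contains no descendant of X5 and blocks every backdoor path.
No other singleton works — e.g. {X7} leaves P1 open — so {X9} is the unique smallest valid adjustment set.

{X9}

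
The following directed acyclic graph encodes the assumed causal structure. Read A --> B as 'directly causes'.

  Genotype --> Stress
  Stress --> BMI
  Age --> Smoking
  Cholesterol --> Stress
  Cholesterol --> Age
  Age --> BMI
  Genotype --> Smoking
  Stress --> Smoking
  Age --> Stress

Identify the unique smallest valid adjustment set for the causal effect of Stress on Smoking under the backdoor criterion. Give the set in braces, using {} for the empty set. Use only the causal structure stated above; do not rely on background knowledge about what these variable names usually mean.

Variables eligible for adjustment (non-descendants of Stress, excluding Stress and Smoking): {Age, Cholesterol, Genotype}.
Backdoor paths from Stress to Smoking:
  P1: Stress <- Genotype -> Smoking
  P2: Stress <- Cholesterol -> Age -> Smoking
  P3: Stress <- Age -> Smoking
The empty set is not sufficient: P1 (Stress <- Genotype -> Smoking) has no collider blocking it and no conditioned non-collider, so it is open.
Try {Age, Genotype}:
  P1: blocked at fork node Genotype ∈ conditioning set.
  P2: blocked at chain node Age ∈ conditioning set.
  P3: blocked at fork node Age ∈ conditioning set.
{Age, Genotype} contains no descendant of Stress and blocks every backdoor path.
Every element of {Age, Genotype} is needed (dropping Age leaves P2 open; dropping Genotype leaves P1 open), so no proper subset is valid.
Among all size-2 subsets of the eligible variables, only {Age, Genotype} blocks every backdoor path, so it is the unique smallest valid adjustment set.

{Age, Genotype}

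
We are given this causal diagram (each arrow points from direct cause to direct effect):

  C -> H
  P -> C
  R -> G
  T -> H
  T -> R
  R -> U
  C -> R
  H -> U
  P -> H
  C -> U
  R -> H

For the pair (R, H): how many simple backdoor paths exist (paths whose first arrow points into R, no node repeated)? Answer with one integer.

A backdoor path from R to H is any simple undirected path whose first edge points into R (i.e. leaves R via a parent).
Parents of R: {C, T}.
Enumerating:
  P1: R <- T -> H
  P2: R <- C <- P -> H
  P3: R <- C -> H
  P4: R <- C -> U <- H
That exhausts the simple backdoor paths. Count: 4.

4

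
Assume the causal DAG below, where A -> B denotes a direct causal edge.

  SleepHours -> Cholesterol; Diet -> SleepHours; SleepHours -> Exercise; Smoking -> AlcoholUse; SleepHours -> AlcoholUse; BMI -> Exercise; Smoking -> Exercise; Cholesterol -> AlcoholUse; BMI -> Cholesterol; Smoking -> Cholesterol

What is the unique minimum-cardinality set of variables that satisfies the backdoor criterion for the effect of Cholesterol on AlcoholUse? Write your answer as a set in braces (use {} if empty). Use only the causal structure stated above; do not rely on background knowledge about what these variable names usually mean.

{SleepHours, Smoking}

Variables eligible for adjustment (non-descendants of Cholesterol, excluding Cholesterol and AlcoholUse): {BMI, Diet, Exercise, SleepHours, Smoking}.
Backdoor paths from Cholesterol to AlcoholUse:
  P1: Cholesterol <- BMI -> Exercise <- SleepHours -> AlcoholUse
  P2: Cholesterol <- BMI -> Exercise <- Smoking -> AlcoholUse
  P3: Cholesterol <- SleepHours -> Exercise <- Smoking -> AlcoholUse
  P4: Cholesterol <- SleepHours -> AlcoholUse
  P5: Cholesterol <- Smoking -> Exercise <- SleepHours -> AlcoholUse
  P6: Cholesterol <- Smoking -> AlcoholUse
The empty set is not sufficient: P4 (Cholesterol <- SleepHours -> AlcoholUse) has no collider blocking it and no conditioned non-collider, so it is open.
Try {SleepHours, Smoking}:
  P1: blocked at collider Exercise (neither it nor any descendant is in the conditioning set).
  P2: blocked at collider Exercise (neither it nor any descendant is in the conditioning set).
  P3: blocked at fork node SleepHours ∈ conditioning set.
  P4: blocked at fork node SleepHours ∈ conditioning set.
  P5: blocked at fork node Smoking ∈ conditioning set.
  P6: blocked at fork node Smoking ∈ conditioning set.
{SleepHours, Smoking} contains no descendant of Cholesterol and blocks every backdoor path.
Every element of {SleepHours, Smoking} is needed (dropping SleepHours leaves P4 open; dropping Smoking leaves P6 open), so no proper subset is valid.
Among all size-2 subsets of the eligible variables, only {SleepHours, Smoking} blocks every backdoor path, so it is the unique smallest valid adjustment set.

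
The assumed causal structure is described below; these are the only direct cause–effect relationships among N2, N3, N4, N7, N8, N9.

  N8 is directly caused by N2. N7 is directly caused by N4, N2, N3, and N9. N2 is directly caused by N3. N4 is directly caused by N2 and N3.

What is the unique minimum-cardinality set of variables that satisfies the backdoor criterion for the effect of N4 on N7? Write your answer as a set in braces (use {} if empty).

Variables eligible for adjustment (non-descendants of N4, excluding N4 and N7): {N2, N3, N8, N9}.
Backdoor paths from N4 to N7:
  P1: N4 <- N3 -> N2 -> N7
  P2: N4 <- N3 -> N7
  P3: N4 <- N2 <- N3 -> N7
  P4: N4 <- N2 -> N7
The empty set is not sufficient: P1 (N4 <- N3 -> N2 -> N7) has no collider blocking it and no conditioned non-collider, so it is open.
Try {N2, N3}:
  P1: blocked at fork node N3 ∈ conditioning set.
  P2: blocked at fork node N3 ∈ conditioning set.
  P3: blocked at chain node N2 ∈ conditioning set.
  P4: blocked at fork node N2 ∈ conditioning set.
{N2, N3} contains no descendant of N4 and blocks every backdoor path.
Every element of {N2, N3} is needed (dropping N2 leaves P4 open; dropping N3 leaves P2 open), so no proper subset is valid.
Among all size-2 subsets of the eligible variables, only {N2, N3} blocks every backdoor path, so it is the unique smallest valid adjustment set.

{N2, N3}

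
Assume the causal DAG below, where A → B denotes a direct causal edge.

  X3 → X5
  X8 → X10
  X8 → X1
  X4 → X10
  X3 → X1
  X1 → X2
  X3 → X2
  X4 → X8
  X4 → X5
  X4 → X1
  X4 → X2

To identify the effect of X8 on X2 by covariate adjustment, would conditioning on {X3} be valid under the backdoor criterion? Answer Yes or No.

Backdoor paths from X8 to X2 (paths whose first edge points into X8):
  P1: X8 <- X4 -> X5 <- X3 -> X1 -> X2
  P2: X8 <- X4 -> X5 <- X3 -> X2
  P3: X8 <- X4 -> X1 <- X3 -> X2
  P4: X8 <- X4 -> X1 -> X2
  P5: X8 <- X4 -> X2
Condition 1 (no descendant of X8 in the set): holds — descendants of X8 are {X1, X10, X2}; none are in {X3}.
Condition 2 (every backdoor path blocked by {X3}):
  P1: blocked at collider X5 (neither it nor any descendant is in the conditioning set).
  P2: blocked at collider X5 (neither it nor any descendant is in the conditioning set).
  P3: blocked at collider X1 (neither it nor any descendant is in the conditioning set).
  P4: open — no interior node is in the conditioning set.
  P5: open — no interior node is in the conditioning set.
{X3} does not satisfy the backdoor criterion.

No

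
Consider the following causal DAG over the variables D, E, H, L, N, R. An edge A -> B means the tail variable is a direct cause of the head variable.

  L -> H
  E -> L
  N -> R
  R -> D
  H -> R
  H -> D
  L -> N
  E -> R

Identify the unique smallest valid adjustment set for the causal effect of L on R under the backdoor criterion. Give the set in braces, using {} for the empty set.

Variables eligible for adjustment (non-descendants of L, excluding L and R): {E}.
Backdoor paths from L to R:
  P1: L <- E -> R
The empty set is not sufficient: P1 (L <- E -> R) has no collider blocking it and no conditioned non-collider, so it is open.
Try {E}:
  P1: blocked at fork node E ∈ conditioning set.
{E} contains no descendant of L and blocks every backdoor path.
{E} is the unique smallest valid adjustment set.

{E}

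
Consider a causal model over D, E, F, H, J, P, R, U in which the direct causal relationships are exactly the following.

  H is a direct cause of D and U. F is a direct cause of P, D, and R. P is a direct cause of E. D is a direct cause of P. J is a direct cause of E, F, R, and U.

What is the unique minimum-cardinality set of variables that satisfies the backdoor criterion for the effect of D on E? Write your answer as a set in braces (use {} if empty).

Variables eligible for adjustment (non-descendants of D, excluding D and E): {F, H, J, R, U}.
Backdoor paths from D to E:
  P1: D <- H -> U <- J -> F -> P -> E
  P2: D <- H -> U <- J -> R <- F -> P -> E
  P3: D <- H -> U <- J -> E
  P4: D <- F <- J -> E
  P5: D <- F -> R <- J -> E
  P6: D <- F -> P -> E
The empty set is not sufficient: P4 (D <- F <- J -> E) has no collider blocking it and no conditioned non-collider, so it is open.
Try {F}:
  P1: blocked at collider U (neither it nor any descendant is in the conditioning set).
  P2: blocked at collider U (neither it nor any descendant is in the conditioning set).
  P3: blocked at collider U (neither it nor any descendant is in the conditioning set).
  P4: blocked at chain node F ∈ conditioning set.
  P5: blocked at fork node F ∈ conditioning set.
  P6: blocked at fork node F ∈ conditioning set.
{F} contains no descendant of D and blocks every backdoor path.
No other singleton works — e.g. {H} leaves P4 open — so {F} is the unique smallest valid adjustment set.

{F}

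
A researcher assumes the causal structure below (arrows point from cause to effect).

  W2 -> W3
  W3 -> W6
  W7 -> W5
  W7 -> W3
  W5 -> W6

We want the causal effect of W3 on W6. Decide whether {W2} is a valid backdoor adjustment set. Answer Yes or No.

Backdoor paths from W3 to W6 (paths whose first edge points into W3):
  P1: W3 <- W7 -> W5 -> W6
Condition 1 (no descendant of W3 in the set): holds — descendants of W3 are {W6}; none are in {W2}.
Condition 2 (every backdoor path blocked by {W2}):
  P1: open — no interior node is in the conditioning set.
{W2} does not satisfy the backdoor criterion.

No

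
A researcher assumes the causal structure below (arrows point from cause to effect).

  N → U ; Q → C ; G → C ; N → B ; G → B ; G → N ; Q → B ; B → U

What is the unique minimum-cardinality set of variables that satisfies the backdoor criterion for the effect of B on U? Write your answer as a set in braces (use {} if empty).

{N}

Variables eligible for adjustment (non-descendants of B, excluding B and U): {C, G, N, Q}.
Backdoor paths from B to U:
  P1: B <- Q -> C <- G -> N -> U
  P2: B <- G -> N -> U
  P3: B <- N -> U
The empty set is not sufficient: P2 (B <- G -> N -> U) has no collider blocking it and no conditioned non-collider, so it is open.
Try {N}:
  P1: blocked at collider C (neither it nor any descendant is in the conditioning set).
  P2: blocked at chain node N ∈ conditioning set.
  P3: blocked at fork node N ∈ conditioning set.
{N} contains no descendant of B and blocks every backdoor path.
No other singleton works — e.g. {Q} leaves P2 open — so {N} is the unique smallest valid adjustment set.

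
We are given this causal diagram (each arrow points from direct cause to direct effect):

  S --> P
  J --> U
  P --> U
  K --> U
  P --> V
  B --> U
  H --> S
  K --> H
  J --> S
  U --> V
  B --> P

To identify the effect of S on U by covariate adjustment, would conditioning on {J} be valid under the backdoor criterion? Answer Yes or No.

No

Backdoor paths from S to U (paths whose first edge points into S):
  P1: S <- J -> U
  P2: S <- H <- K -> U
Condition 1 (no descendant of S in the set): holds — descendants of S are {P, U, V}; none are in {J}.
Condition 2 (every backdoor path blocked by {J}):
  P1: blocked at fork node J ∈ conditioning set.
  P2: open — no interior node is in the conditioning set.
{J} does not satisfy the backdoor criterion.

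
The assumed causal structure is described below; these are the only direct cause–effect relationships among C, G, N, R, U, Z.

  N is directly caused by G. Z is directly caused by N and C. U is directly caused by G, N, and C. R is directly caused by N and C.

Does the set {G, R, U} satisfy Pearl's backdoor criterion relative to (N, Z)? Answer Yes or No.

Backdoor paths from N to Z (paths whose first edge points into N):
  P1: N <- G -> U <- C -> Z
Condition 1 (no descendant of N in the set): FAILS — R and U are descendants of N.
Condition 2 (every backdoor path blocked by {G, R, U}):
  P1: blocked at fork node G ∈ conditioning set.
{G, R, U} does not satisfy the backdoor criterion.

No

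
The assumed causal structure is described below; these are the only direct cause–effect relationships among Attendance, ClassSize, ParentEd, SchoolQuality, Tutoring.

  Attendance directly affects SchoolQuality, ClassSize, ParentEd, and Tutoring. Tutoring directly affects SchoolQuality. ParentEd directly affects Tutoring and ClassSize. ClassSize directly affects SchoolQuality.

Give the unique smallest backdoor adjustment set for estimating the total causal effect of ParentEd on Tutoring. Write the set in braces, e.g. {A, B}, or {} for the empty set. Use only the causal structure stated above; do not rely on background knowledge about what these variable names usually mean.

{Attendance}

Variables eligible for adjustment (non-descendants of ParentEd, excluding ParentEd and Tutoring): {Attendance}.
Backdoor paths from ParentEd to Tutoring:
  P1: ParentEd <- Attendance -> ClassSize -> SchoolQuality <- Tutoring
  P2: ParentEd <- Attendance -> Tutoring
  P3: ParentEd <- Attendance -> SchoolQuality <- Tutoring
The empty set is not sufficient: P2 (ParentEd <- Attendance -> Tutoring) has no collider blocking it and no conditioned non-collider, so it is open.
Try {Attendance}:
  P1: blocked at fork node Attendance ∈ conditioning set.
  P2: blocked at fork node Attendance ∈ conditioning set.
  P3: blocked at fork node Attendance ∈ conditioning set.
{Attendance} contains no descendant of ParentEd and blocks every backdoor path.
{Attendance} is the unique smallest valid adjustment set.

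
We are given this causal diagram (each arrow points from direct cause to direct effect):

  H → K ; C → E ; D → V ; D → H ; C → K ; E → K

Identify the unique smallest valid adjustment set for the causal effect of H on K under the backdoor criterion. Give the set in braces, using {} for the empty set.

Variables eligible for adjustment (non-descendants of H, excluding H and K): {C, D, E, V}.
Backdoor paths from H to K:
  (none)
With no backdoor paths the empty set already satisfies the criterion, and it is trivially minimal.

{}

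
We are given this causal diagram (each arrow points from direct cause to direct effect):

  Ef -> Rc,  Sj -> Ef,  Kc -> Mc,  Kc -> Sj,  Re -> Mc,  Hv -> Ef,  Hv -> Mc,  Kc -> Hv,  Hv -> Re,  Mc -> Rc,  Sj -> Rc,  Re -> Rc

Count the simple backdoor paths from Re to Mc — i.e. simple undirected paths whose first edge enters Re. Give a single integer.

A backdoor path from Re to Mc is any simple undirected path whose first edge points into Re (i.e. leaves Re via a parent).
Parents of Re: {Hv}.
Enumerating:
  P1: Re <- Hv <- Kc -> Mc
  P2: Re <- Hv <- Kc -> Sj -> Ef -> Rc <- Mc
  P3: Re <- Hv <- Kc -> Sj -> Rc <- Mc
  P4: Re <- Hv -> Mc
  P5: Re <- Hv -> Ef <- Sj <- Kc -> Mc
  P6: Re <- Hv -> Ef <- Sj -> Rc <- Mc
  P7: Re <- Hv -> Ef -> Rc <- Mc
  P8: Re <- Hv -> Ef -> Rc <- Sj <- Kc -> Mc
That exhausts the simple backdoor paths. Count: 8.

8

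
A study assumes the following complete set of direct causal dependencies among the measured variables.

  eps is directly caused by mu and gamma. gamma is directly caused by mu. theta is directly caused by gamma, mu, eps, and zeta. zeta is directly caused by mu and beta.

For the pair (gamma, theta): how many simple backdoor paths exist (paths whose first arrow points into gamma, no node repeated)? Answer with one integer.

3

A backdoor path from gamma to theta is any simple undirected path whose first edge points into gamma (i.e. leaves gamma via a parent).
Parents of gamma: {mu}.
Enumerating:
  P1: gamma <- mu -> zeta -> theta
  P2: gamma <- mu -> eps -> theta
  P3: gamma <- mu -> theta
That exhausts the simple backdoor paths. Count: 3.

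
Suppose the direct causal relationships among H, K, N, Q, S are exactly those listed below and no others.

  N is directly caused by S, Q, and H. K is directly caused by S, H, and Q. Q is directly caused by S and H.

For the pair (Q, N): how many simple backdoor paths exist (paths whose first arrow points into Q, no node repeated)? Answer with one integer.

4

A backdoor path from Q to N is any simple undirected path whose first edge points into Q (i.e. leaves Q via a parent).
Parents of Q: {H, S}.
Enumerating:
  P1: Q <- H -> K <- S -> N
  P2: Q <- H -> N
  P3: Q <- S -> K <- H -> N
  P4: Q <- S -> N
That exhausts the simple backdoor paths. Count: 4.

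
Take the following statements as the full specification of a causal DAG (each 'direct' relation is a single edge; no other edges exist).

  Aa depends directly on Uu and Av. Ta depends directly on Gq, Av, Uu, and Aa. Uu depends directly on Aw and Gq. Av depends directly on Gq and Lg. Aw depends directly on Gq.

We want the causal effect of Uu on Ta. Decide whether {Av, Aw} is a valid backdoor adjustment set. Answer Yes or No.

No

Backdoor paths from Uu to Ta (paths whose first edge points into Uu):
  P1: Uu <- Gq -> Av -> Aa -> Ta
  P2: Uu <- Gq -> Av -> Ta
  P3: Uu <- Gq -> Ta
  P4: Uu <- Aw <- Gq -> Av -> Aa -> Ta
  P5: Uu <- Aw <- Gq -> Av -> Ta
  P6: Uu <- Aw <- Gq -> Ta
Condition 1 (no descendant of Uu in the set): holds — descendants of Uu are {Aa, Ta}; none are in {Av, Aw}.
Condition 2 (every backdoor path blocked by {Av, Aw}):
  P1: blocked at chain node Av ∈ conditioning set.
  P2: blocked at chain node Av ∈ conditioning set.
  P3: open — no interior node is in the conditioning set.
  P4: blocked at chain node Aw ∈ conditioning set.
  P5: blocked at chain node Aw ∈ conditioning set.
  P6: blocked at chain node Aw ∈ conditioning set.
{Av, Aw} does not satisfy the backdoor criterion.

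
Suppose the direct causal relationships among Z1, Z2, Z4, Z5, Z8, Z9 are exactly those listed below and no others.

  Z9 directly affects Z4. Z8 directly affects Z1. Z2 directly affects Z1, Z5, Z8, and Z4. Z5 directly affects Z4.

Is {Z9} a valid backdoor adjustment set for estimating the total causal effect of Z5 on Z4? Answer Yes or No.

No

Backdoor paths from Z5 to Z4 (paths whose first edge points into Z5):
  P1: Z5 <- Z2 -> Z4
Condition 1 (no descendant of Z5 in the set): holds — descendants of Z5 are {Z4}; none are in {Z9}.
Condition 2 (every backdoor path blocked by {Z9}):
  P1: open — no interior node is in the conditioning set.
{Z9} does not satisfy the backdoor criterion.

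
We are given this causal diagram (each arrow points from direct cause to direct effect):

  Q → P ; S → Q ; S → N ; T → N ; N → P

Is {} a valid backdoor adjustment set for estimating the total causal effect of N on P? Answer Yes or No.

No

Backdoor paths from N to P (paths whose first edge points into N):
  P1: N <- S -> Q -> P
Condition 1 (no descendant of N in the set): holds — descendants of N are {P}; none are in {}.
Condition 2 (every backdoor path blocked by {}):
  P1: open — no interior node is in the conditioning set.
{} does not satisfy the backdoor criterion.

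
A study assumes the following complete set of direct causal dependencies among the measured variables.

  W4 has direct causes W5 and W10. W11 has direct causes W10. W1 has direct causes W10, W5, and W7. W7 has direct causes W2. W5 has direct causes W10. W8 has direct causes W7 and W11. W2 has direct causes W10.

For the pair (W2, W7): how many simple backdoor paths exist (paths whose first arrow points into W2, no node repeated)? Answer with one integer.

A backdoor path from W2 to W7 is any simple undirected path whose first edge points into W2 (i.e. leaves W2 via a parent).
Parents of W2: {W10}.
Enumerating:
  P1: W2 <- W10 -> W5 -> W1 <- W7
  P2: W2 <- W10 -> W11 -> W8 <- W7
  P3: W2 <- W10 -> W1 <- W7
  P4: W2 <- W10 -> W4 <- W5 -> W1 <- W7
That exhausts the simple backdoor paths. Count: 4.

4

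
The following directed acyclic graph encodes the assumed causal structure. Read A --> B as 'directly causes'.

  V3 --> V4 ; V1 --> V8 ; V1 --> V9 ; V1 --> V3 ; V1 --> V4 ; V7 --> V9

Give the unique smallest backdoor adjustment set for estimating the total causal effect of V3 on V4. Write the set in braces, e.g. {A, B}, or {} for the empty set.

{V1}

Variables eligible for adjustment (non-descendants of V3, excluding V3 and V4): {V1, V7, V8, V9}.
Backdoor paths from V3 to V4:
  P1: V3 <- V1 -> V4
The empty set is not sufficient: P1 (V3 <- V1 -> V4) has no collider blocking it and no conditioned non-collider, so it is open.
Try {V1}:
  P1: blocked at fork node V1 ∈ conditioning set.
{V1} contains no descendant of V3 and blocks every backdoor path.
No other singleton works — e.g. {V7} leaves P1 open — so {V1} is the unique smallest valid adjustment set.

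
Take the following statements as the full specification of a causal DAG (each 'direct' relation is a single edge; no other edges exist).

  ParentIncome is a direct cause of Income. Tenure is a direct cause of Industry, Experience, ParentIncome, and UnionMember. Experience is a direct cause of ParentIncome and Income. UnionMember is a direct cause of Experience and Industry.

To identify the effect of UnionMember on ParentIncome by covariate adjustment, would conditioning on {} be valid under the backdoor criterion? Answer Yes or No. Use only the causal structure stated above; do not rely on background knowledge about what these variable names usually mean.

Backdoor paths from UnionMember to ParentIncome (paths whose first edge points into UnionMember):
  P1: UnionMember <- Tenure -> Experience -> ParentIncome
  P2: UnionMember <- Tenure -> Experience -> Income <- ParentIncome
  P3: UnionMember <- Tenure -> ParentIncome
Condition 1 (no descendant of UnionMember in the set): holds — descendants of UnionMember are {Experience, Income, Industry, ParentIncome}; none are in {}.
Condition 2 (every backdoor path blocked by {}):
  P1: open — no interior node is in the conditioning set.
  P2: blocked at collider Income (neither it nor any descendant is in the conditioning set).
  P3: open — no interior node is in the conditioning set.
{} does not satisfy the backdoor criterion.

No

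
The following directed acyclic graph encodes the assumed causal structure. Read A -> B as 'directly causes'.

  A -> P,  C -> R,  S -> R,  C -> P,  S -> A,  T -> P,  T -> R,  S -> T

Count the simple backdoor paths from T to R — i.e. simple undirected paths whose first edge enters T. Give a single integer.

2

A backdoor path from T to R is any simple undirected path whose first edge points into T (i.e. leaves T via a parent).
Parents of T: {S}.
Enumerating:
  P1: T <- S -> A -> P <- C -> R
  P2: T <- S -> R
That exhausts the simple backdoor paths. Count: 2.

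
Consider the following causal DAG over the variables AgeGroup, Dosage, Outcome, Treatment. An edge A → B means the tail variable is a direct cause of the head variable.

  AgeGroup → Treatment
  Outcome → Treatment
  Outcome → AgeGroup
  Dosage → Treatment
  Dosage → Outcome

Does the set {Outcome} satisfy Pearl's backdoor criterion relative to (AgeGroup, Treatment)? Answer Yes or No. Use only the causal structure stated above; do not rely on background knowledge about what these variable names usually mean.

Yes

Backdoor paths from AgeGroup to Treatment (paths whose first edge points into AgeGroup):
  P1: AgeGroup <- Outcome <- Dosage -> Treatment
  P2: AgeGroup <- Outcome -> Treatment
Condition 1 (no descendant of AgeGroup in the set): holds — descendants of AgeGroup are {Treatment}; none are in {Outcome}.
Condition 2 (every backdoor path blocked by {Outcome}):
  P1: blocked at chain node Outcome ∈ conditioning set.
  P2: blocked at fork node Outcome ∈ conditioning set.
{Outcome} satisfies the backdoor criterion.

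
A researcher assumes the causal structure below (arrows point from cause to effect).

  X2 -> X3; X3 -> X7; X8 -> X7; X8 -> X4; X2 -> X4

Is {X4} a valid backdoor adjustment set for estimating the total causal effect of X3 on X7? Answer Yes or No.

Backdoor paths from X3 to X7 (paths whose first edge points into X3):
  P1: X3 <- X2 -> X4 <- X8 -> X7
Condition 1 (no descendant of X3 in the set): holds — descendants of X3 are {X7}; none are in {X4}.
Condition 2 (every backdoor path blocked by {X4}):
  P1: open — collider(s) X4 are conditioned on (or have a conditioned descendant) and no non-collider on the path is in the set.
{X4} does not satisfy the backdoor criterion.

No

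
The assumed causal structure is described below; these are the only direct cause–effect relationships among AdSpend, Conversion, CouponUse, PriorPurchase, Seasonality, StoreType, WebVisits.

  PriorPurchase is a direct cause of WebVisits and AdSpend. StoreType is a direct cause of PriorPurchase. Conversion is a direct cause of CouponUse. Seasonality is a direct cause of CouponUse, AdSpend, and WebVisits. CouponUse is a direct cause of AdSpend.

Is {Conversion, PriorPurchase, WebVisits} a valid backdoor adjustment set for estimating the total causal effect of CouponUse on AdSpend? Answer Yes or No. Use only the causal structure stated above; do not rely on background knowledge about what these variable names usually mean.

No

Backdoor paths from CouponUse to AdSpend (paths whose first edge points into CouponUse):
  P1: CouponUse <- Seasonality -> WebVisits <- PriorPurchase -> AdSpend
  P2: CouponUse <- Seasonality -> AdSpend
Condition 1 (no descendant of CouponUse in the set): holds — descendants of CouponUse are {AdSpend}; none are in {Conversion, PriorPurchase, WebVisits}.
Condition 2 (every backdoor path blocked by {Conversion, PriorPurchase, WebVisits}):
  P1: blocked at fork node PriorPurchase ∈ conditioning set.
  P2: open — no interior node is in the conditioning set.
{Conversion, PriorPurchase, WebVisits} does not satisfy the backdoor criterion.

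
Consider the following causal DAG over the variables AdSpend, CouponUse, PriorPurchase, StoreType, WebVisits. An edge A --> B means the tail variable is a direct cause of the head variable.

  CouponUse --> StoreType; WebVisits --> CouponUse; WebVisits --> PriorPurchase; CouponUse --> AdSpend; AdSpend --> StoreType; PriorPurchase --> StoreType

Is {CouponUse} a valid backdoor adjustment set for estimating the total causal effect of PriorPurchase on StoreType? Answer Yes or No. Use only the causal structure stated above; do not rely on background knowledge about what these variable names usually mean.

Yes

Backdoor paths from PriorPurchase to StoreType (paths whose first edge points into PriorPurchase):
  P1: PriorPurchase <- WebVisits -> CouponUse -> AdSpend -> StoreType
  P2: PriorPurchase <- WebVisits -> CouponUse -> StoreType
Condition 1 (no descendant of PriorPurchase in the set): holds — descendants of PriorPurchase are {StoreType}; none are in {CouponUse}.
Condition 2 (every backdoor path blocked by {CouponUse}):
  P1: blocked at chain node CouponUse ∈ conditioning set.
  P2: blocked at chain node CouponUse ∈ conditioning set.
{CouponUse} satisfies the backdoor criterion.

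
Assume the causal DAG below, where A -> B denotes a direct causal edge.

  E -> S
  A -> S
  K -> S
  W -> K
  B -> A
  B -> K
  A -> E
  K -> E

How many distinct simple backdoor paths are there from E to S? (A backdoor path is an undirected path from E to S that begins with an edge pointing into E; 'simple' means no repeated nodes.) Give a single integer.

4

A backdoor path from E to S is any simple undirected path whose first edge points into E (i.e. leaves E via a parent).
Parents of E: {A, K}.
Enumerating:
  P1: E <- A <- B -> K -> S
  P2: E <- A -> S
  P3: E <- K <- B -> A -> S
  P4: E <- K -> S
That exhausts the simple backdoor paths. Count: 4.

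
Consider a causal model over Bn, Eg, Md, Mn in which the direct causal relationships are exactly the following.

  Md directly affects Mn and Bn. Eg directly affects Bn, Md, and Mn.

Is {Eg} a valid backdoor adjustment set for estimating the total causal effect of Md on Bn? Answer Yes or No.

Backdoor paths from Md to Bn (paths whose first edge points into Md):
  P1: Md <- Eg -> Bn
Condition 1 (no descendant of Md in the set): holds — descendants of Md are {Bn, Mn}; none are in {Eg}.
Condition 2 (every backdoor path blocked by {Eg}):
  P1: blocked at fork node Eg ∈ conditioning set.
{Eg} satisfies the backdoor criterion.

Yes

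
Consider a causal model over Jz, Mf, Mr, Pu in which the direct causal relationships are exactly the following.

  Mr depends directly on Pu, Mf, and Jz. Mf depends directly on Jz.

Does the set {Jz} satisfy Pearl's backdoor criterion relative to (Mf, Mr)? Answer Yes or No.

Backdoor paths from Mf to Mr (paths whose first edge points into Mf):
  P1: Mf <- Jz -> Mr
Condition 1 (no descendant of Mf in the set): holds — descendants of Mf are {Mr}; none are in {Jz}.
Condition 2 (every backdoor path blocked by {Jz}):
  P1: blocked at fork node Jz ∈ conditioning set.
{Jz} satisfies the backdoor criterion.

Yes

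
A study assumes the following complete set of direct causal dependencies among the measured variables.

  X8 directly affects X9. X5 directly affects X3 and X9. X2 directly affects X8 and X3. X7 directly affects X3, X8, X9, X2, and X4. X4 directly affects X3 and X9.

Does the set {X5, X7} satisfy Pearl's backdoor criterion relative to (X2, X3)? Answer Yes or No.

Backdoor paths from X2 to X3 (paths whose first edge points into X2):
  P1: X2 <- X7 -> X4 -> X3
  P2: X2 <- X7 -> X4 -> X9 <- X5 -> X3
  P3: X2 <- X7 -> X3
  P4: X2 <- X7 -> X8 -> X9 <- X5 -> X3
  P5: X2 <- X7 -> X8 -> X9 <- X4 -> X3
  P6: X2 <- X7 -> X9 <- X5 -> X3
  P7: X2 <- X7 -> X9 <- X4 -> X3
Condition 1 (no descendant of X2 in the set): holds — descendants of X2 are {X3, X8, X9}; none are in {X5, X7}.
Condition 2 (every backdoor path blocked by {X5, X7}):
  P1: blocked at fork node X7 ∈ conditioning set.
  P2: blocked at fork node X7 ∈ conditioning set.
  P3: blocked at fork node X7 ∈ conditioning set.
  P4: blocked at fork node X7 ∈ conditioning set.
  P5: blocked at fork node X7 ∈ conditioning set.
  P6: blocked at fork node X7 ∈ conditioning set.
  P7: blocked at fork node X7 ∈ conditioning set.
{X5, X7} satisfies the backdoor criterion.

Yes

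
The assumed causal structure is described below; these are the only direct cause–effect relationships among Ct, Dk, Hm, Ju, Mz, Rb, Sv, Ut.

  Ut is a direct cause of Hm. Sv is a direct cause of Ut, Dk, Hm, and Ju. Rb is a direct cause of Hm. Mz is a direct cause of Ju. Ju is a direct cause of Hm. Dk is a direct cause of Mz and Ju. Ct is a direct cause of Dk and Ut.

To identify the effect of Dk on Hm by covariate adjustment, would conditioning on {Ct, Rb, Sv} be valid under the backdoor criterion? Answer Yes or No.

Yes

Backdoor paths from Dk to Hm (paths whose first edge points into Dk):
  P1: Dk <- Ct -> Ut <- Sv -> Ju -> Hm
  P2: Dk <- Ct -> Ut <- Sv -> Hm
  P3: Dk <- Ct -> Ut -> Hm
  P4: Dk <- Sv -> Ut -> Hm
  P5: Dk <- Sv -> Ju -> Hm
  P6: Dk <- Sv -> Hm
Condition 1 (no descendant of Dk in the set): holds — descendants of Dk are {Hm, Ju, Mz}; none are in {Ct, Rb, Sv}.
Condition 2 (every backdoor path blocked by {Ct, Rb, Sv}):
  P1: blocked at fork node Ct ∈ conditioning set.
  P2: blocked at fork node Ct ∈ conditioning set.
  P3: blocked at fork node Ct ∈ conditioning set.
  P4: blocked at fork node Sv ∈ conditioning set.
  P5: blocked at fork node Sv ∈ conditioning set.
  P6: blocked at fork node Sv ∈ conditioning set.
{Ct, Rb, Sv} satisfies the backdoor criterion.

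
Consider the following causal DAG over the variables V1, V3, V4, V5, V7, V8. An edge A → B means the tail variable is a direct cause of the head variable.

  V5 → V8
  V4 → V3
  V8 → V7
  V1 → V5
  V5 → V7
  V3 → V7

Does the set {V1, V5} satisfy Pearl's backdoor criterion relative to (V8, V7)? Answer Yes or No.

Backdoor paths from V8 to V7 (paths whose first edge points into V8):
  P1: V8 <- V5 -> V7
Condition 1 (no descendant of V8 in the set): holds — descendants of V8 are {V7}; none are in {V1, V5}.
Condition 2 (every backdoor path blocked by {V1, V5}):
  P1: blocked at fork node V5 ∈ conditioning set.
{V1, V5} satisfies the backdoor criterion.

Yes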